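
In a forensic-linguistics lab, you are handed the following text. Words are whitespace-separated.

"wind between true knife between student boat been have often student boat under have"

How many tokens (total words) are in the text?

14

Tokens: wind, between, true, knife, between, student, boat, been, have, often, student, boat, under, have
N = 14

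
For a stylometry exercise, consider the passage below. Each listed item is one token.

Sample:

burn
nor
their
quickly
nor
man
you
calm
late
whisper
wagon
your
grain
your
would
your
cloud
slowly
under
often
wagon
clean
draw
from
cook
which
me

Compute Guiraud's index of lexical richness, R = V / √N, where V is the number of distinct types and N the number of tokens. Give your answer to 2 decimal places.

N = 27, V = 23.
√N = 5.196152
R = 23 / 5.196152 = 4.43

4.43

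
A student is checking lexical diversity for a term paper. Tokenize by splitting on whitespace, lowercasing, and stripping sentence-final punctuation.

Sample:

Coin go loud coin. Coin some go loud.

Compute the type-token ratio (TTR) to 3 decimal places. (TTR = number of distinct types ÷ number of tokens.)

N = 8 tokens, V = 4 types.
TTR = V / N = 4 / 8 = 0.500

0.500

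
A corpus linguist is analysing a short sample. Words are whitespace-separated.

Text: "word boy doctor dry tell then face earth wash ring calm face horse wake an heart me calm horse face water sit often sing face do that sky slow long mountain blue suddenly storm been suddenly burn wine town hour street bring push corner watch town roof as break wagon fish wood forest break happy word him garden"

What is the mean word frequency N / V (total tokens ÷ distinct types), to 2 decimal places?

N = 58 tokens, V = 49 types.
Mean frequency = N / V = 58 / 49 = 1.18

1.18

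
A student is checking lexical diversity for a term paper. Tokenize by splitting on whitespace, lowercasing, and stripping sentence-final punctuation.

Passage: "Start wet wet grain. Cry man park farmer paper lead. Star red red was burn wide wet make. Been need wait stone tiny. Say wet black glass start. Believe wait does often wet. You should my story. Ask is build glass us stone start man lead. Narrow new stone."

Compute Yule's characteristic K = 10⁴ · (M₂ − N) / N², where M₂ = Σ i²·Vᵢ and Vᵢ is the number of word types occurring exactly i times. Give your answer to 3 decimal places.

174.927

Frequencies: wet:5, start:3, stone:3, man:2, lead:2, red:2, wait:2, glass:2, grain:1, cry:1, park:1, farmer:1, paper:1, star:1, was:1, burn:1, wide:1, make:1, been:1, need:1, … (16 more, each freq 1)
N = 49. Frequency spectrum: V_1=28, V_2=5, V_3=2, V_5=1
M₂ = 1²·28 + 2²·5 + 3²·2 + 5²·1 = 91
K = 10000 × (91 − 49) / 49² = 174.927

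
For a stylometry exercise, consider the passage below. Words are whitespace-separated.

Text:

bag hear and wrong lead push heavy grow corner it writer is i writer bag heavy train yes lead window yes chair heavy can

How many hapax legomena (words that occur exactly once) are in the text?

Frequencies: heavy:3, bag:2, lead:2, writer:2, yes:2, hear:1, and:1, wrong:1, push:1, grow:1, corner:1, it:1, is:1, i:1, train:1, window:1, chair:1, can:1
Hapax (freq=1): and, can, chair, corner, grow, hear, i, is, it, push, train, window, wrong

13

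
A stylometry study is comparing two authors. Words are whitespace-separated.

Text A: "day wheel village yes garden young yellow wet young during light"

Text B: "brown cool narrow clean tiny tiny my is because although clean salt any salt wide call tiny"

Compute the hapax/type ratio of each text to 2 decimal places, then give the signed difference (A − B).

A: hapax=9, V=10, ratio=0.90
B: hapax=10, V=13, ratio=0.77
Difference = 0.90 − 0.77 = 0.13

0.13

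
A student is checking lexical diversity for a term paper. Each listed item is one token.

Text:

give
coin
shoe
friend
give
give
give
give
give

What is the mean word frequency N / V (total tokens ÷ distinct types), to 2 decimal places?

N = 9 tokens, V = 4 types.
Mean frequency = N / V = 9 / 4 = 2.25

2.25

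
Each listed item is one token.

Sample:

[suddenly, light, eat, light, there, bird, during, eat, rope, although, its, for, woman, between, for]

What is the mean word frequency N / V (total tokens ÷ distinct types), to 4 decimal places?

N = 15 tokens, V = 12 types.
Mean frequency = N / V = 15 / 12 = 1.2500

1.2500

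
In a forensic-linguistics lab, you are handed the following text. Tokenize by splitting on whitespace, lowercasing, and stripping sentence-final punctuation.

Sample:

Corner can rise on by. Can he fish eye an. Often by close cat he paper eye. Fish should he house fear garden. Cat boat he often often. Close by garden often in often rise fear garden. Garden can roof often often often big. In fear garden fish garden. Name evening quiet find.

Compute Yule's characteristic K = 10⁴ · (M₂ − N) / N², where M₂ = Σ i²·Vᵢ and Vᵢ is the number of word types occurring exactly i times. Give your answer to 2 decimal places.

469.92

Frequencies: often:8, garden:6, he:4, can:3, by:3, fish:3, fear:3, rise:2, eye:2, close:2, cat:2, in:2, corner:1, on:1, an:1, paper:1, should:1, house:1, boat:1, roof:1, … (5 more, each freq 1)
N = 53. Frequency spectrum: V_1=13, V_2=5, V_3=4, V_4=1, V_6=1, V_8=1
M₂ = 1²·13 + 2²·5 + 3²·4 + 4²·1 + 6²·1 + 8²·1 = 185
K = 10000 × (185 − 53) / 53² = 469.92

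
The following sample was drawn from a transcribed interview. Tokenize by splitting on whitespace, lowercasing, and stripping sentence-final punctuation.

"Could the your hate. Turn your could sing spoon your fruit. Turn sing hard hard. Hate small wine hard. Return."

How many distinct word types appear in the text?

Distinct types: {could, fruit, hard, hate, return, sing, small, spoon, the, turn, wine, your}
V = 12

12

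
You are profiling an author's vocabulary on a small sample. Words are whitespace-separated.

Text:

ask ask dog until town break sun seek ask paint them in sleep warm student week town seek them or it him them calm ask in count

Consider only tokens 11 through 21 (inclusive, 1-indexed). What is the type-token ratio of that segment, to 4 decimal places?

0.9091

Segment tokens 11–21: them, in, sleep, warm, student, week, town, seek, them, or, it
Segment N = 11, segment V = 10.
TTR = 10 / 11 = 0.9091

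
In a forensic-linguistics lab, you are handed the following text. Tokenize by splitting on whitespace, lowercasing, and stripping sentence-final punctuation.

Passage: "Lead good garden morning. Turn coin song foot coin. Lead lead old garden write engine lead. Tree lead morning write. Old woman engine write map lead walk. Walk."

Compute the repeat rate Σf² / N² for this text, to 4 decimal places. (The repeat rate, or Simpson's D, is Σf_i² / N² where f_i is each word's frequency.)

Frequencies: lead:6, write:3, garden:2, morning:2, coin:2, old:2, engine:2, walk:2, good:1, turn:1, song:1, foot:1, tree:1, woman:1, map:1
Σf² = 76; N² = 784
Repeat rate = 76 / 784 = 0.0969

0.0969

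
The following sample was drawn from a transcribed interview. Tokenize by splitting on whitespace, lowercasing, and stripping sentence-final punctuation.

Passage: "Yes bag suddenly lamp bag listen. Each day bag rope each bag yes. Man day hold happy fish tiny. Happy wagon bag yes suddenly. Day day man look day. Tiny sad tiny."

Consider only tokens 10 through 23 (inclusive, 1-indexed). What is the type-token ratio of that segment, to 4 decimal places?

Segment tokens 10–23: rope, each, bag, yes, man, day, hold, happy, fish, tiny, happy, wagon, bag, yes
Segment N = 14, segment V = 11.
TTR = 11 / 14 = 0.7857

0.7857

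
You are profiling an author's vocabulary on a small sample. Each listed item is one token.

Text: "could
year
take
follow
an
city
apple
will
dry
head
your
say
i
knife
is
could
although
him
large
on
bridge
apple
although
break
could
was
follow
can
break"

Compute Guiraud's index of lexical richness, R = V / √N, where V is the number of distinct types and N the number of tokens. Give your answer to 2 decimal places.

4.27

N = 29, V = 23.
√N = 5.385165
R = 23 / 5.385165 = 4.27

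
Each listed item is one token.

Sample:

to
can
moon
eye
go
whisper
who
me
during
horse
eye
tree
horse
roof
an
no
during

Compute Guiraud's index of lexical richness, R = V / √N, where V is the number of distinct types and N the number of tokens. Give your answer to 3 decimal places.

N = 17, V = 14.
√N = 4.123106
R = 14 / 4.123106 = 3.395

3.395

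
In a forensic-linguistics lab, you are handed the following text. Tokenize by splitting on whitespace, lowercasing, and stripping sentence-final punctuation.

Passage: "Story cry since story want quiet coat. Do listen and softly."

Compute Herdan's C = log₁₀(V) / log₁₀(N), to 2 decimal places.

N = 11, V = 10.
log₁₀(V) = 1.000000, log₁₀(N) = 1.041393
C = 1.000000 / 1.041393 = 0.96

0.96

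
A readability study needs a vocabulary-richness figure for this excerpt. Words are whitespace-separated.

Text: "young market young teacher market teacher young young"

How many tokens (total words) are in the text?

Tokens: young, market, young, teacher, market, teacher, young, young
N = 8

8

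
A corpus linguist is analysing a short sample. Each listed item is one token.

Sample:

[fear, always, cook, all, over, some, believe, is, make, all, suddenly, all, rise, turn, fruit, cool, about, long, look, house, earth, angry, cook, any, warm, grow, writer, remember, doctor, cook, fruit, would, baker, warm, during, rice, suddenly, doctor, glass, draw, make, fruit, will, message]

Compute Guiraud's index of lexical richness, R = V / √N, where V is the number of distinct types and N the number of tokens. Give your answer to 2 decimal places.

N = 44, V = 34.
√N = 6.633250
R = 34 / 6.633250 = 5.13

5.13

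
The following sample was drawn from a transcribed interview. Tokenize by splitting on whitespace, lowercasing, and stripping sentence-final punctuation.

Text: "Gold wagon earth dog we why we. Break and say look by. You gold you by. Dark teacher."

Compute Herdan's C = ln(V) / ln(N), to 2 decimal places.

N = 18, V = 14.
ln(V) = 2.639057, ln(N) = 2.890372
C = 2.639057 / 2.890372 = 0.91

0.91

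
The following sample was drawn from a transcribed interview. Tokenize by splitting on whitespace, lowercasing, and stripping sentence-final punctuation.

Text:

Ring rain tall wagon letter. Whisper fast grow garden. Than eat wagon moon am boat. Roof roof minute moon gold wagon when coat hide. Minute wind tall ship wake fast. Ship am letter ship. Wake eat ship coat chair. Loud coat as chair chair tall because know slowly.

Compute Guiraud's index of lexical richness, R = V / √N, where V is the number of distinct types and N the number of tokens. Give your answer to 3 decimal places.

4.186

N = 48, V = 29.
√N = 6.928203
R = 29 / 6.928203 = 4.186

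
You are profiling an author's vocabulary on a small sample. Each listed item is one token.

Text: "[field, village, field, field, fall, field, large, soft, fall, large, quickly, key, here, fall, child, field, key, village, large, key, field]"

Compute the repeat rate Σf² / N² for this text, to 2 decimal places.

Frequencies: field:6, fall:3, large:3, key:3, village:2, soft:1, quickly:1, here:1, child:1
Σf² = 71; N² = 441
Repeat rate = 71 / 441 = 0.16

0.16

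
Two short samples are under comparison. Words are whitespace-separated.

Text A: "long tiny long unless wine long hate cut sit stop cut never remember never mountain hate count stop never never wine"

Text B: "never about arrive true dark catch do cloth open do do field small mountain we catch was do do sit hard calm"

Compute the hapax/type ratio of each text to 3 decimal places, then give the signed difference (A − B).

-0.382

A: hapax=6, V=12, ratio=0.500
B: hapax=15, V=17, ratio=0.882
Difference = 0.500 − 0.882 = -0.382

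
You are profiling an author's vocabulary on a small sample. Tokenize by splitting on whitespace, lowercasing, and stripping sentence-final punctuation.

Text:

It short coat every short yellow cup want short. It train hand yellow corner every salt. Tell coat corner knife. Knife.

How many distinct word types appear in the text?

13

Distinct types: {coat, corner, cup, every, hand, it, knife, salt, short, tell, train, want, yellow}
V = 13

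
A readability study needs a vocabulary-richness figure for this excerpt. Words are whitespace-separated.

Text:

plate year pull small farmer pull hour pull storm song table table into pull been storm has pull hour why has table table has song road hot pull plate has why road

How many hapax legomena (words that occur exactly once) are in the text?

6

Frequencies: pull:6, table:4, has:4, plate:2, hour:2, storm:2, song:2, why:2, road:2, year:1, small:1, farmer:1, into:1, been:1, hot:1
Hapax (freq=1): been, farmer, hot, into, small, year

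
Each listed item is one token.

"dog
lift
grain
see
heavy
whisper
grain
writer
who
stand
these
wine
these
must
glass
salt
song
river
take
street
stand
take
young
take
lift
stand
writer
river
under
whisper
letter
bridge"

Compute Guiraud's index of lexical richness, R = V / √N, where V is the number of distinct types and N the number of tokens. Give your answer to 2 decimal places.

N = 32, V = 22.
√N = 5.656854
R = 22 / 5.656854 = 3.89

3.89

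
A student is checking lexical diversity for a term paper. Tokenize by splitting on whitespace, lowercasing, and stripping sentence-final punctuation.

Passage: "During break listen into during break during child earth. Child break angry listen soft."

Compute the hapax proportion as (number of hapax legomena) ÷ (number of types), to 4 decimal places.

Frequencies: during:3, break:3, listen:2, child:2, into:1, earth:1, angry:1, soft:1
Hapax count = 4; type count = 8.
Ratio = 4 / 8 = 0.5000

0.5000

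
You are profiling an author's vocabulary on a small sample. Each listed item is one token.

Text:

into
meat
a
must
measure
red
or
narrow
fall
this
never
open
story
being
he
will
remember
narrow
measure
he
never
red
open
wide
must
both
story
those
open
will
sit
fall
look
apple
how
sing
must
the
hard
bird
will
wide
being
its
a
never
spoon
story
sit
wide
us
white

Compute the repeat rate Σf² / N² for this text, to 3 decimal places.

Frequencies: must:3, never:3, open:3, story:3, will:3, wide:3, a:2, measure:2, red:2, narrow:2, fall:2, being:2, he:2, sit:2, into:1, meat:1, or:1, this:1, remember:1, both:1, … (12 more, each freq 1)
Σf² = 104; N² = 2704
Repeat rate = 104 / 2704 = 0.038

0.038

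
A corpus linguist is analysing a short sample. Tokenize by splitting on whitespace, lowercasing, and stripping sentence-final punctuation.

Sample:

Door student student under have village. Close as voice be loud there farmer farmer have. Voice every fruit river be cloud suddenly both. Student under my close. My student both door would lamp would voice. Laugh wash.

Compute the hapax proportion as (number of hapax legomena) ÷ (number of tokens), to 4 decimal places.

Frequencies: student:4, voice:3, door:2, under:2, have:2, close:2, be:2, farmer:2, both:2, my:2, would:2, village:1, as:1, loud:1, there:1, every:1, fruit:1, river:1, cloud:1, suddenly:1, … (3 more, each freq 1)
Hapax count = 12; token count = 37.
Ratio = 12 / 37 = 0.3243

0.3243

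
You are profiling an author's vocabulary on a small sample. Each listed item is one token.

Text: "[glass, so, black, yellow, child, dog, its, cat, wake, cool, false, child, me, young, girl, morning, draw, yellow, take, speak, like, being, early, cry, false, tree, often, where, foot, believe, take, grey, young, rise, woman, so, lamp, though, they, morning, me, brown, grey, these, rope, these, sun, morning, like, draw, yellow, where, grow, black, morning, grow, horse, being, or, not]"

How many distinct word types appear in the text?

Distinct types: {being, believe, black, brown, cat, child, cool, cry, dog, draw, early, false, foot, girl, glass, grey, grow, horse, its, lamp, like, me, morning, not, often, or, rise, rope, so, speak, sun, take, these, they, though, tree, wake, where, woman, yellow, young}
V = 41

41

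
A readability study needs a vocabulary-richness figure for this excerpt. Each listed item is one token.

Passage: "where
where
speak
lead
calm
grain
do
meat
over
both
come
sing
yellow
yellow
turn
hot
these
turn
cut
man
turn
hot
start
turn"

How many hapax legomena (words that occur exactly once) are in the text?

14

Frequencies: turn:4, where:2, yellow:2, hot:2, speak:1, lead:1, calm:1, grain:1, do:1, meat:1, over:1, both:1, come:1, sing:1, these:1, cut:1, man:1, start:1
Hapax (freq=1): both, calm, come, cut, do, grain, lead, man, meat, over, sing, speak, start, these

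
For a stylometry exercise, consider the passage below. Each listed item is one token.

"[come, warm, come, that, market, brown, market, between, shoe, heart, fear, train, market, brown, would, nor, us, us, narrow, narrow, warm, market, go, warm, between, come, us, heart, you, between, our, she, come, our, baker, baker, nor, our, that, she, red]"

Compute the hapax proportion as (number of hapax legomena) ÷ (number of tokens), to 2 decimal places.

0.17

Frequencies: come:4, market:4, warm:3, between:3, us:3, our:3, that:2, brown:2, heart:2, nor:2, narrow:2, she:2, baker:2, shoe:1, fear:1, train:1, would:1, go:1, you:1, red:1
Hapax count = 7; token count = 41.
Ratio = 7 / 41 = 0.17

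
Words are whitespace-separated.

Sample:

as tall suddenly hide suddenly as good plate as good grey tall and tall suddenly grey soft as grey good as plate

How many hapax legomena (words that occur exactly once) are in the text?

3

Frequencies: as:5, tall:3, suddenly:3, good:3, grey:3, plate:2, hide:1, and:1, soft:1
Hapax (freq=1): and, hide, soft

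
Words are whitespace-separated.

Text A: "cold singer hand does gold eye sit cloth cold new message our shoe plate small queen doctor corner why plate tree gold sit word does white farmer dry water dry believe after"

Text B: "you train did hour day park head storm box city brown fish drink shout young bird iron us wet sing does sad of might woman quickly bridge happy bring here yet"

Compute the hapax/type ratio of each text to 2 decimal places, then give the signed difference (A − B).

-0.23

A: hapax=20, V=26, ratio=0.77
B: hapax=31, V=31, ratio=1.00
Difference = 0.77 − 1.00 = -0.23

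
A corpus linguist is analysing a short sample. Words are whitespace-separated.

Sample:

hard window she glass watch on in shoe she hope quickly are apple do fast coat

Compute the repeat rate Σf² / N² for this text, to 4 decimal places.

Frequencies: she:2, hard:1, window:1, glass:1, watch:1, on:1, in:1, shoe:1, hope:1, quickly:1, are:1, apple:1, do:1, fast:1, coat:1
Σf² = 18; N² = 256
Repeat rate = 18 / 256 = 0.0703

0.0703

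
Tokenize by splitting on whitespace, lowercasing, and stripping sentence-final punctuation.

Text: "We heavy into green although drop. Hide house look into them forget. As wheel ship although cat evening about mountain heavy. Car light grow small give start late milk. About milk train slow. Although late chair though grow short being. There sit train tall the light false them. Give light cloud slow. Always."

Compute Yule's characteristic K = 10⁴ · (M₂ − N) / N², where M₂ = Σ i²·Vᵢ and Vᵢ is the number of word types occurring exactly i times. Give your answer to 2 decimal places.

113.92

Frequencies: although:3, light:3, heavy:2, into:2, them:2, about:2, grow:2, give:2, late:2, milk:2, train:2, slow:2, we:1, green:1, drop:1, hide:1, house:1, look:1, forget:1, as:1, … (19 more, each freq 1)
N = 53. Frequency spectrum: V_1=27, V_2=10, V_3=2
M₂ = 1²·27 + 2²·10 + 3²·2 = 85
K = 10000 × (85 − 53) / 53² = 113.92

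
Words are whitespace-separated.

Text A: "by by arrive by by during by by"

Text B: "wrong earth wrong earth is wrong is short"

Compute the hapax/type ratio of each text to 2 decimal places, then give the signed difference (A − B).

A: hapax=2, V=3, ratio=0.67
B: hapax=1, V=4, ratio=0.25
Difference = 0.67 − 0.25 = 0.42

0.42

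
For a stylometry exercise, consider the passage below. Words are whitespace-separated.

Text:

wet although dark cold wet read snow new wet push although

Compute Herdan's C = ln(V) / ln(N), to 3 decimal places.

0.867

N = 11, V = 8.
ln(V) = 2.079442, ln(N) = 2.397895
C = 2.079442 / 2.397895 = 0.867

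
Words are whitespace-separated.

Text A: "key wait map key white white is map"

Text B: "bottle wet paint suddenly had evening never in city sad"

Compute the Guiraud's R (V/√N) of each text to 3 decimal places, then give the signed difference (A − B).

A: V=5, N=8, R=1.768
B: V=10, N=10, R=3.162
Difference = 1.768 − 3.162 = -1.394

-1.394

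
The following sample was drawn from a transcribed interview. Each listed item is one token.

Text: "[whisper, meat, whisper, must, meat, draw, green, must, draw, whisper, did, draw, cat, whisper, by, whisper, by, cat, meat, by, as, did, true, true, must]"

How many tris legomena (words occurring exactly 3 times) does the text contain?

Frequencies: whisper:5, meat:3, must:3, draw:3, by:3, did:2, cat:2, true:2, green:1, as:1
Words with frequency 3: by, draw, meat, must

4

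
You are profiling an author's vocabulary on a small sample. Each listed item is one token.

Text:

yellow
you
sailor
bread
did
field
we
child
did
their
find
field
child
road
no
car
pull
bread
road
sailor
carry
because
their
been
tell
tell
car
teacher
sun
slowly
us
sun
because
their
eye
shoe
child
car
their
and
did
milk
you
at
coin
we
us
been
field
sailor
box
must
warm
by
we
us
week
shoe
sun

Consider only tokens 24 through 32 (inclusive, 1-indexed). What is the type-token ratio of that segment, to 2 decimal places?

Segment tokens 24–32: been, tell, tell, car, teacher, sun, slowly, us, sun
Segment N = 9, segment V = 7.
TTR = 7 / 9 = 0.78

0.78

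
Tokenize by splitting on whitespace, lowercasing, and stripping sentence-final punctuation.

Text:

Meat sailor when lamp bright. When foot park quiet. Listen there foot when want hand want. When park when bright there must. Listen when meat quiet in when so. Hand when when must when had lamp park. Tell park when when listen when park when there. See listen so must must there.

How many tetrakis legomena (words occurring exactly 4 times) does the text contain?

Frequencies: when:14, park:5, listen:4, there:4, must:4, meat:2, lamp:2, bright:2, foot:2, quiet:2, want:2, hand:2, so:2, sailor:1, in:1, had:1, tell:1, see:1
Words with frequency 4: listen, must, there

3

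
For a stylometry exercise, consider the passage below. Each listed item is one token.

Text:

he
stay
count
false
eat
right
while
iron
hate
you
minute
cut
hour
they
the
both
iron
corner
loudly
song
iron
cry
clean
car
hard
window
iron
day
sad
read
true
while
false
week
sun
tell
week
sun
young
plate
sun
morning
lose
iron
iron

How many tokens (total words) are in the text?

45

Tokens: he, stay, count, false, eat, right, while, iron, hate, you, minute, cut, hour, they, the, both, iron, corner, loudly, song, iron, cry, clean, car, hard, window, iron, day, sad, read, true, while, false, week, sun, tell, week, sun, young, plate, sun, morning, lose, iron, iron
N = 45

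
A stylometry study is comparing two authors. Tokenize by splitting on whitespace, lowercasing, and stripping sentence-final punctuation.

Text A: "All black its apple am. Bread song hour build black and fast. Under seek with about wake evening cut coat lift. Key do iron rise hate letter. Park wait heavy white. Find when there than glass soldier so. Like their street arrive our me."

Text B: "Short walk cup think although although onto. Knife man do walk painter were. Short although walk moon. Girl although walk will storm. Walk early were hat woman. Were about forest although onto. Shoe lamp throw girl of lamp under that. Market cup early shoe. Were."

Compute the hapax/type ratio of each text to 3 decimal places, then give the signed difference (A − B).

0.347

A: hapax=42, V=43, ratio=0.977
B: hapax=17, V=27, ratio=0.630
Difference = 0.977 − 0.630 = 0.347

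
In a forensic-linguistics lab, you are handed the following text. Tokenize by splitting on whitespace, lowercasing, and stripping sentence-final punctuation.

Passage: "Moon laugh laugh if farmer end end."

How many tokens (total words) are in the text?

Tokens: moon, laugh, laugh, if, farmer, end, end
N = 7

7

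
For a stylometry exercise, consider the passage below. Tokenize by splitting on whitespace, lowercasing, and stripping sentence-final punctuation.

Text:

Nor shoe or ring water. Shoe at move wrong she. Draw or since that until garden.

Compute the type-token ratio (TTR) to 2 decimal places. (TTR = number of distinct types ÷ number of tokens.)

0.88

N = 16 tokens, V = 14 types.
TTR = V / N = 14 / 16 = 0.88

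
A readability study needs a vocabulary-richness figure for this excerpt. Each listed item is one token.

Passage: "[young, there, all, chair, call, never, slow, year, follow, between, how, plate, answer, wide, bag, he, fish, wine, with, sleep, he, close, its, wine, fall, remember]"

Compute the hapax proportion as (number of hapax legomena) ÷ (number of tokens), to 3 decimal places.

0.846

Frequencies: he:2, wine:2, young:1, there:1, all:1, chair:1, call:1, never:1, slow:1, year:1, follow:1, between:1, how:1, plate:1, answer:1, wide:1, bag:1, fish:1, with:1, sleep:1, … (4 more, each freq 1)
Hapax count = 22; token count = 26.
Ratio = 22 / 26 = 0.846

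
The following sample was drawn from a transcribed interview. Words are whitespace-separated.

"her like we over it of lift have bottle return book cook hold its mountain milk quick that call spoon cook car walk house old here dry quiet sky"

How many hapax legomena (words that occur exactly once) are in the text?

Frequencies: cook:2, her:1, like:1, we:1, over:1, it:1, of:1, lift:1, have:1, bottle:1, return:1, book:1, hold:1, its:1, mountain:1, milk:1, quick:1, that:1, call:1, spoon:1, … (8 more, each freq 1)
Hapax (freq=1): book, bottle, call, car, dry, have, her, here, hold, house, it, its, lift, like, milk, mountain, of, old, over, quick, quiet, return, sky, spoon, that, walk, we

27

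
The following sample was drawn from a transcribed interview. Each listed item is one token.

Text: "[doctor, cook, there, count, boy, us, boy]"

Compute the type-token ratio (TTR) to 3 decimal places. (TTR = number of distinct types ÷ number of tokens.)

0.857

N = 7 tokens, V = 6 types.
TTR = V / N = 6 / 7 = 0.857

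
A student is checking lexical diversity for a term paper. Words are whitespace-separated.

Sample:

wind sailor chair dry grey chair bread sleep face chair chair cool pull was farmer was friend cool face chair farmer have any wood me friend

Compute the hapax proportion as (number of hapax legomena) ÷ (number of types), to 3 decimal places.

Frequencies: chair:5, face:2, cool:2, was:2, farmer:2, friend:2, wind:1, sailor:1, dry:1, grey:1, bread:1, sleep:1, pull:1, have:1, any:1, wood:1, me:1
Hapax count = 11; type count = 17.
Ratio = 11 / 17 = 0.647

0.647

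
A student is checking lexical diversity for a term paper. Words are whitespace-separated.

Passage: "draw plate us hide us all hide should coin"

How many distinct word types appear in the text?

Distinct types: {all, coin, draw, hide, plate, should, us}
V = 7

7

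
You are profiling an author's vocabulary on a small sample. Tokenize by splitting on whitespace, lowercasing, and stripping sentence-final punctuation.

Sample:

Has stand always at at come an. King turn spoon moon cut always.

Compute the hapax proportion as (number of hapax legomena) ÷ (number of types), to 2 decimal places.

Frequencies: always:2, at:2, has:1, stand:1, come:1, an:1, king:1, turn:1, spoon:1, moon:1, cut:1
Hapax count = 9; type count = 11.
Ratio = 9 / 11 = 0.82

0.82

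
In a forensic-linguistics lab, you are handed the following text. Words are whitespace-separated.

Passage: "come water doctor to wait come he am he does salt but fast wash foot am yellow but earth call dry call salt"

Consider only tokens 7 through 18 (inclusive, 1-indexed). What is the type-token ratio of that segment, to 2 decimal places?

Segment tokens 7–18: he, am, he, does, salt, but, fast, wash, foot, am, yellow, but
Segment N = 12, segment V = 9.
TTR = 9 / 12 = 0.75

0.75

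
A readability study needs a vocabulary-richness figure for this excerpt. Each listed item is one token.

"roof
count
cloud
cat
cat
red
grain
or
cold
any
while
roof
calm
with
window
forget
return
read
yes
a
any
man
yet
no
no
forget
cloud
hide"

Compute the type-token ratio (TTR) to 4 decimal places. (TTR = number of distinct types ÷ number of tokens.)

N = 28 tokens, V = 22 types.
TTR = V / N = 22 / 28 = 0.7857

0.7857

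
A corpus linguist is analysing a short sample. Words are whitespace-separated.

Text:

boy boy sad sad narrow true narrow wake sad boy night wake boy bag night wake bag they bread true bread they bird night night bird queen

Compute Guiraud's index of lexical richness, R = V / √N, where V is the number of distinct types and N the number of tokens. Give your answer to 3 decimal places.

N = 27, V = 11.
√N = 5.196152
R = 11 / 5.196152 = 2.117

2.117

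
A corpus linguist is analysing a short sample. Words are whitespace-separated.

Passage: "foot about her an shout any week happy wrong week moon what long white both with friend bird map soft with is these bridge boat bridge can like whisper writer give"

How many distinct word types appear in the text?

28

Distinct types: {about, an, any, bird, boat, both, bridge, can, foot, friend, give, happy, her, is, like, long, map, moon, shout, soft, these, week, what, whisper, white, with, writer, wrong}
V = 28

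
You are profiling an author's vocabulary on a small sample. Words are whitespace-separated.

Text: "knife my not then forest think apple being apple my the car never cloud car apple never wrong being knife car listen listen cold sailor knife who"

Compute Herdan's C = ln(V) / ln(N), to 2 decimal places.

N = 27, V = 17.
ln(V) = 2.833213, ln(N) = 3.295837
C = 2.833213 / 3.295837 = 0.86

0.86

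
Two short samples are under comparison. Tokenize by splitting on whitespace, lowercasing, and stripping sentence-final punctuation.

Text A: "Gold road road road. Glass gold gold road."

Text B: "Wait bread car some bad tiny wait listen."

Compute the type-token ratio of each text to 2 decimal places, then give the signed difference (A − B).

-0.50

TTR(A) = 3/8 = 0.38
TTR(B) = 7/8 = 0.88
Difference = 0.38 − 0.88 = -0.50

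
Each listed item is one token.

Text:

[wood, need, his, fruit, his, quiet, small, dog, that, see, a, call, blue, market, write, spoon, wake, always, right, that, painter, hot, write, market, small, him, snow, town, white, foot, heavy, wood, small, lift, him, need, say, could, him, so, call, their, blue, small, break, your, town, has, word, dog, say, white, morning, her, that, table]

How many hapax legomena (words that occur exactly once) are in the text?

24

Frequencies: small:4, that:3, him:3, wood:2, need:2, his:2, dog:2, call:2, blue:2, market:2, write:2, town:2, white:2, say:2, fruit:1, quiet:1, see:1, a:1, spoon:1, wake:1, … (18 more, each freq 1)
Hapax (freq=1): a, always, break, could, foot, fruit, has, heavy, her, hot, lift, morning, painter, quiet, right, see, snow, so, spoon, table, their, wake, word, your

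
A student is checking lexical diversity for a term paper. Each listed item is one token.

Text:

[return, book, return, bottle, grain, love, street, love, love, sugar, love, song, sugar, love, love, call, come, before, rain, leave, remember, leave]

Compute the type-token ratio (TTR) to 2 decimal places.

N = 22 tokens, V = 14 types.
TTR = V / N = 14 / 22 = 0.64

0.64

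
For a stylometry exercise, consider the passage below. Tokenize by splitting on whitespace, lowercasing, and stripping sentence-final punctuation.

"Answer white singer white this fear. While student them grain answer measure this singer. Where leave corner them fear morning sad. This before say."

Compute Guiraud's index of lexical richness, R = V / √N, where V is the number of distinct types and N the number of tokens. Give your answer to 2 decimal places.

N = 24, V = 17.
√N = 4.898979
R = 17 / 4.898979 = 3.47

3.47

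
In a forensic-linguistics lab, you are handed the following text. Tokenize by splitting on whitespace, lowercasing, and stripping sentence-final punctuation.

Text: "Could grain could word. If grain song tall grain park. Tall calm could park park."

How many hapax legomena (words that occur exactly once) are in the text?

4

Frequencies: could:3, grain:3, park:3, tall:2, word:1, if:1, song:1, calm:1
Hapax (freq=1): calm, if, song, word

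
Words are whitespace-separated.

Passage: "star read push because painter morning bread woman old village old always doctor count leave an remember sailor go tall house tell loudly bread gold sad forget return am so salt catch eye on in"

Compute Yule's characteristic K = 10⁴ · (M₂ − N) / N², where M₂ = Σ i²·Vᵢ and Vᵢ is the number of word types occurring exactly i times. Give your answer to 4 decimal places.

Frequencies: bread:2, old:2, star:1, read:1, push:1, because:1, painter:1, morning:1, woman:1, village:1, always:1, doctor:1, count:1, leave:1, an:1, remember:1, sailor:1, go:1, tall:1, house:1, … (13 more, each freq 1)
N = 35. Frequency spectrum: V_1=31, V_2=2
M₂ = 1²·31 + 2²·2 = 39
K = 10000 × (39 − 35) / 35² = 32.6531

32.6531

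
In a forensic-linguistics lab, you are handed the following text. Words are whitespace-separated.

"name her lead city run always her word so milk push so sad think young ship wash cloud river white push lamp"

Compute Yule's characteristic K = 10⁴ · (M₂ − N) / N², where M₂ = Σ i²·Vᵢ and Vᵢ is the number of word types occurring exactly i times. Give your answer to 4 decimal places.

Frequencies: her:2, so:2, push:2, name:1, lead:1, city:1, run:1, always:1, word:1, milk:1, sad:1, think:1, young:1, ship:1, wash:1, cloud:1, river:1, white:1, lamp:1
N = 22. Frequency spectrum: V_1=16, V_2=3
M₂ = 1²·16 + 2²·3 = 28
K = 10000 × (28 − 22) / 22² = 123.9669

123.9669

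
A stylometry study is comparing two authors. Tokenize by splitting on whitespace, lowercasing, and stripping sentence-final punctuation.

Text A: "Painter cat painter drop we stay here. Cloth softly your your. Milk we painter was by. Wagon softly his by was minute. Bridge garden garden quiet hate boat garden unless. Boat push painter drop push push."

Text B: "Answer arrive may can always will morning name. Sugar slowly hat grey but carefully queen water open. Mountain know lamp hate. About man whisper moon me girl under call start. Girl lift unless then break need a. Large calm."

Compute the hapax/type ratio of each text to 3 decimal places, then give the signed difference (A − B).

-0.429

A: hapax=12, V=22, ratio=0.545
B: hapax=37, V=38, ratio=0.974
Difference = 0.545 − 0.974 = -0.429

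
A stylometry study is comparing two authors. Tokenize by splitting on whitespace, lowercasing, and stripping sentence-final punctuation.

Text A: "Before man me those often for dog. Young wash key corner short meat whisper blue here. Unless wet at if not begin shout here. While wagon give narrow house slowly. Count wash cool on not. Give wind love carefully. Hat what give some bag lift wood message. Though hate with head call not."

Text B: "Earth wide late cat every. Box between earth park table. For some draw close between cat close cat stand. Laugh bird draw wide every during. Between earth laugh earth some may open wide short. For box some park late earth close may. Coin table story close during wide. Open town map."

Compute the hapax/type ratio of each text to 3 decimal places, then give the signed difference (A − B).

A: hapax=43, V=47, ratio=0.915
B: hapax=7, V=24, ratio=0.292
Difference = 0.915 − 0.292 = 0.623

0.623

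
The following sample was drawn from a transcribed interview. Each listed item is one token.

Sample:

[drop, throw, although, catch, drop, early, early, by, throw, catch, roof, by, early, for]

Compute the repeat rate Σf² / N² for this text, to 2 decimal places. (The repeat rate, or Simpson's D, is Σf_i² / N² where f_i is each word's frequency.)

Frequencies: early:3, drop:2, throw:2, catch:2, by:2, although:1, roof:1, for:1
Σf² = 28; N² = 196
Repeat rate = 28 / 196 = 0.14

0.14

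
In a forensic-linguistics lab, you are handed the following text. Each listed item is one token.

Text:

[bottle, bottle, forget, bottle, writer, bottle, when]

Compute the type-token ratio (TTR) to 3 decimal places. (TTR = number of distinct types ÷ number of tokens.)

0.571

N = 7 tokens, V = 4 types.
TTR = V / N = 4 / 7 = 0.571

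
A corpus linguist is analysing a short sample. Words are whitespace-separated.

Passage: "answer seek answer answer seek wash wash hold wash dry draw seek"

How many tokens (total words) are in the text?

12

Tokens: answer, seek, answer, answer, seek, wash, wash, hold, wash, dry, draw, seek
N = 12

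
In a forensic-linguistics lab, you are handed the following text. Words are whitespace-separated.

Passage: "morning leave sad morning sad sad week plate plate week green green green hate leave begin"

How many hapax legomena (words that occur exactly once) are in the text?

Frequencies: sad:3, green:3, morning:2, leave:2, week:2, plate:2, hate:1, begin:1
Hapax (freq=1): begin, hate

2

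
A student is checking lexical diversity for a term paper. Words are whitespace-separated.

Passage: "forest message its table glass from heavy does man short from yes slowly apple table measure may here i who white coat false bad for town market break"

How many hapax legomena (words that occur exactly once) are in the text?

Frequencies: table:2, from:2, forest:1, message:1, its:1, glass:1, heavy:1, does:1, man:1, short:1, yes:1, slowly:1, apple:1, measure:1, may:1, here:1, i:1, who:1, white:1, coat:1, … (6 more, each freq 1)
Hapax (freq=1): apple, bad, break, coat, does, false, for, forest, glass, heavy, here, i, its, man, market, may, measure, message, short, slowly, town, white, who, yes

24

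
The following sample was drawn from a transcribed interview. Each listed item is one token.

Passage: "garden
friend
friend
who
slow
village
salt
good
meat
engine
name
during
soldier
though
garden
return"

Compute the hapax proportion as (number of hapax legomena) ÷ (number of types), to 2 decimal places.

0.86

Frequencies: garden:2, friend:2, who:1, slow:1, village:1, salt:1, good:1, meat:1, engine:1, name:1, during:1, soldier:1, though:1, return:1
Hapax count = 12; type count = 14.
Ratio = 12 / 14 = 0.86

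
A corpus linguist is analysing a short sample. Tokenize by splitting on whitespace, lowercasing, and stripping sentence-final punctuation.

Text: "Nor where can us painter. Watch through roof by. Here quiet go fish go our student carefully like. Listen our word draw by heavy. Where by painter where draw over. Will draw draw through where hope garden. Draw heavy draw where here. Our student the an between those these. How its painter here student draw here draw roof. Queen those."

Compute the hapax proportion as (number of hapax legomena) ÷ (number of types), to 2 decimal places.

Frequencies: draw:8, where:5, here:4, painter:3, by:3, our:3, student:3, through:2, roof:2, go:2, heavy:2, those:2, nor:1, can:1, us:1, watch:1, quiet:1, fish:1, carefully:1, like:1, … (13 more, each freq 1)
Hapax count = 21; type count = 33.
Ratio = 21 / 33 = 0.64

0.64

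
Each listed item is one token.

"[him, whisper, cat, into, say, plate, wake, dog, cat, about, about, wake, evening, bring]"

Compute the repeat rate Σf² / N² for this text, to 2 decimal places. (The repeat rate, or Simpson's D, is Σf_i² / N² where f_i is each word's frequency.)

Frequencies: cat:2, wake:2, about:2, him:1, whisper:1, into:1, say:1, plate:1, dog:1, evening:1, bring:1
Σf² = 20; N² = 196
Repeat rate = 20 / 196 = 0.10

0.10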